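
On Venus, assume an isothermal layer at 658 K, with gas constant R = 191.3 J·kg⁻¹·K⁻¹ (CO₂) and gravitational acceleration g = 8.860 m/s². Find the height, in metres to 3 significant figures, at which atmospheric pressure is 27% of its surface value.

z ≈ 18600 m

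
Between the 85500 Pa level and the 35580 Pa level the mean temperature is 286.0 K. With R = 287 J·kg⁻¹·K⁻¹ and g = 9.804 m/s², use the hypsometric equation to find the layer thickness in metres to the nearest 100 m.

Hypsometric equation: Δz = (R T̄/g) ln(P₁/P₂).
R T̄/g = 287 × 286.0 / 9.804 = 8372.3 m.
ln(85500/35580) = ln(2.4030) = 0.87672.
Δz = 8372.3 × 0.87672 = 7340.2 m.

Δz ≈ 7300 m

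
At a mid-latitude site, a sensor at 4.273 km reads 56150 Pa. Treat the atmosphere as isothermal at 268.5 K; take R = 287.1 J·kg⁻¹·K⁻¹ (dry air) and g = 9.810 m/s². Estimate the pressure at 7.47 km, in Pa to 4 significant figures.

P ≈ 37380 Pa

Scale height: H = RT/g = 287.1 × 268.5 / 9.810 = 7857.9 m.
Between two levels, P₂ = P₁ exp(−Δz/H) with Δz = z₂ − z₁.
Δz = 7470.0 − 4273.0 = 3197.0 m; Δz/H = 3197.0/7857.9 = 0.40685.
P₂ = 56150 × exp(−0.40685) = 56150 × 0.66574 = 37381 Pa.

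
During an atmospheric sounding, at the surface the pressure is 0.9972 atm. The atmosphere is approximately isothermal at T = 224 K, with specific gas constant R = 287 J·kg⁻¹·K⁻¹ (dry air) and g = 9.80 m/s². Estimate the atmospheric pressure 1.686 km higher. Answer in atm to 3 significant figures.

Scale height: H = RT/g = 287 × 224 / 9.80 = 6560.0 m.
Barometric formula: P = P₀ exp(−z/H).
z/H = 1686.0/6560.0 = 0.25701; exp(−0.25701) = 0.77336.
P = 0.9972 × 0.77336 = 0.77119 atm.

P ≈ 0.771 atm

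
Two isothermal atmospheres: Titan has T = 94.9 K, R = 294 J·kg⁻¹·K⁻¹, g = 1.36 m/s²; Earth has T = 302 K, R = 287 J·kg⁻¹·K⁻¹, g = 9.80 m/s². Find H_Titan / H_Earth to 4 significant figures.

H_Titan/H_Earth ≈ 2.320

H = RT/g for each body.
H_Titan = 294 × 94.9 / 1.36 = 20515 m.
H_Earth = 287 × 302 / 9.80 = 8844.3 m.
H_Titan/H_Earth = 20515/8844.3 = 2.3196.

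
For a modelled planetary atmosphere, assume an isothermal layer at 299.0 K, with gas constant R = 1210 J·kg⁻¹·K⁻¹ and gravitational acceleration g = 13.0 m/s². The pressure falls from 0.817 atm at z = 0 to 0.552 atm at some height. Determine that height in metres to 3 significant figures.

Scale height: H = RT/g = 1210 × 299.0 / 13.0 = 27830 m.
Invert the barometric formula: z = H ln(P₀/P).
P₀/P = 0.817/0.552 = 1.4801; ln(1.4801) = 0.39211.
z = 27830 × 0.39211 = 10912 m.

z ≈ 10900 m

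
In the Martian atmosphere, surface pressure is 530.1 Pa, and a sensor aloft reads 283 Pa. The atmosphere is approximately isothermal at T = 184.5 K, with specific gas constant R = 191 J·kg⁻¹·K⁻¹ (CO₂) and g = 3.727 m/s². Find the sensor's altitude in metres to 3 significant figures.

Scale height: H = RT/g = 191 × 184.5 / 3.727 = 9455.2 m.
Invert the barometric formula: z = H ln(P₀/P).
P₀/P = 530.1/283 = 1.8731; ln(1.8731) = 0.62759.
z = 9455.2 × 0.62759 = 5934.0 m.

z ≈ 5930 m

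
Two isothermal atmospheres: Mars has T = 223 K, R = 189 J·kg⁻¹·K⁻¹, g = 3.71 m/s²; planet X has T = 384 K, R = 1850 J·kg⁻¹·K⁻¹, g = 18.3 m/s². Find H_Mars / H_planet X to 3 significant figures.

H_Mars/H_planet X ≈ 0.293

H = RT/g for each body.
H_Mars = 189 × 223 / 3.71 = 11360 m.
H_planet X = 1850 × 384 / 18.3 = 38820 m.
H_Mars/H_planet X = 11360/38820 = 0.29263.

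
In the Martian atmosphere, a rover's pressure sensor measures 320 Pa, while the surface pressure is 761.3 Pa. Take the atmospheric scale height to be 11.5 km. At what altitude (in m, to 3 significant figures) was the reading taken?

z ≈ 9970 m

Invert the barometric formula: z = H ln(P₀/P).
P₀/P = 761.3/320 = 2.3791; ln(2.3791) = 0.86672.
z = 11500 × 0.86672 = 9967.3 m.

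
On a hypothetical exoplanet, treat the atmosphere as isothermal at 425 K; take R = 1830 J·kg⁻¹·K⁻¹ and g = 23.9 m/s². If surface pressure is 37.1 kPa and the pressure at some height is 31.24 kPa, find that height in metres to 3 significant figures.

z ≈ 5590 m

Scale height: H = RT/g = 1830 × 425 / 23.9 = 32542 m.
Invert the barometric formula: z = H ln(P₀/P).
P₀/P = 37.1/31.24 = 1.1876; ln(1.1876) = 0.17193.
z = 32542 × 0.17193 = 5594.9 m.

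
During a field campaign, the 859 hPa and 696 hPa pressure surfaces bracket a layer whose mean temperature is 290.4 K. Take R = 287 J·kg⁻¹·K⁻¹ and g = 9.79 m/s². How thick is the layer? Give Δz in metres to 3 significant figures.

Δz ≈ 1790 m

Hypsometric equation: Δz = (R T̄/g) ln(P₁/P₂).
R T̄/g = 287 × 290.4 / 9.79 = 8513.3 m.
ln(859/696) = ln(1.2342) = 0.21042.
Δz = 8513.3 × 0.21042 = 1791.4 m.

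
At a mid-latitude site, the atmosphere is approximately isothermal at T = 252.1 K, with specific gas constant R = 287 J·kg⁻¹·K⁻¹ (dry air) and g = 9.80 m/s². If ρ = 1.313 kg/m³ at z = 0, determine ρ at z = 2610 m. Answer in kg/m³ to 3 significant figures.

ρ ≈ 0.922 kg/m³

Scale height: H = RT/g = 287 × 252.1 / 9.80 = 7382.9 m.
In an isothermal atmosphere, density decays like pressure: ρ = ρ₀ exp(−z/H).
z/H = 2610.0/7382.9 = 0.35352; exp(−0.35352) = 0.70221.
ρ = 1.313 × 0.70221 = 0.92200 kg/m³.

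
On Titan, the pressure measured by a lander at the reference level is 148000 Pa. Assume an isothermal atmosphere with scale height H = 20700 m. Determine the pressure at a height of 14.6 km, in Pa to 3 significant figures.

P ≈ 73100 Pa

Barometric formula: P = P₀ exp(−z/H).
z/H = 14600/20700 = 0.70531; exp(−0.70531) = 0.49396.
P = 148000 × 0.49396 = 73106 Pa.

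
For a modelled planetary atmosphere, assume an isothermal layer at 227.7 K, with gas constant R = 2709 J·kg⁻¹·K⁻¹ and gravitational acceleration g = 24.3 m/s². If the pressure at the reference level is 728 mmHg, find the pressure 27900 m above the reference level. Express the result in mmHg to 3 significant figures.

P ≈ 243 mmHg

Scale height: H = RT/g = 2709 × 227.7 / 24.3 = 25384 m.
Barometric formula: P = P₀ exp(−z/H).
z/H = 27900/25384 = 1.0991; exp(−1.0991) = 0.33317.
P = 728 × 0.33317 = 242.55 mmHg.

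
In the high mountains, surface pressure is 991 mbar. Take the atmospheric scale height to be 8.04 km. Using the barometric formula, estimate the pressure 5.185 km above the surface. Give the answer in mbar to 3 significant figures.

P ≈ 520 mbar

Barometric formula: P = P₀ exp(−z/H).
z/H = 5185.0/8040.0 = 0.64490; exp(−0.64490) = 0.52472.
P = 991 × 0.52472 = 520.00 mbar.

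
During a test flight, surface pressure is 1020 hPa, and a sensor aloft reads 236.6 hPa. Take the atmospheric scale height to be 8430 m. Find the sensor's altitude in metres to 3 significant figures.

z ≈ 12300 m

Invert the barometric formula: z = H ln(P₀/P).
P₀/P = 1020/236.6 = 4.3111; ln(4.3111) = 1.4612.
z = 8430.0 × 1.4612 = 12318 m.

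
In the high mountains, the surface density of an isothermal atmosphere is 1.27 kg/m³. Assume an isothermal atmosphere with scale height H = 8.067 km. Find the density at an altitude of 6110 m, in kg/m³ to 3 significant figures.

In an isothermal atmosphere, density decays like pressure: ρ = ρ₀ exp(−z/H).
z/H = 6110.0/8067.0 = 0.75741; exp(−0.75741) = 0.46888.
ρ = 1.27 × 0.46888 = 0.59548 kg/m³.

ρ ≈ 0.595 kg/m³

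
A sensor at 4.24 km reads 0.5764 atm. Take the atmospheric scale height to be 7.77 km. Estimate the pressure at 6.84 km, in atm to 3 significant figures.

P ≈ 0.412 atm

Between two levels, P₂ = P₁ exp(−Δz/H) with Δz = z₂ − z₁.
Δz = 6840.0 − 4240.0 = 2600.0 m; Δz/H = 2600.0/7770.0 = 0.33462.
P₂ = 0.5764 × exp(−0.33462) = 0.5764 × 0.71561 = 0.41248 atm.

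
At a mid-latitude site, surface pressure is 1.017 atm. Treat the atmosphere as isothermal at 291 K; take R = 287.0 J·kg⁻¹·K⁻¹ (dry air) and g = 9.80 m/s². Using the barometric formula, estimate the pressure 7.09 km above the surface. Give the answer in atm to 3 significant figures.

P ≈ 0.443 atm

Scale height: H = RT/g = 287.0 × 291 / 9.80 = 8522.1 m.
Barometric formula: P = P₀ exp(−z/H).
z/H = 7090.0/8522.1 = 0.83195; exp(−0.83195) = 0.43520.
P = 1.017 × 0.43520 = 0.44260 atm.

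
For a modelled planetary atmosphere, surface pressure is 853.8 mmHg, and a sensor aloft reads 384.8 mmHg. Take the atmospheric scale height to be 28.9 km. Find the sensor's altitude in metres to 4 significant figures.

Invert the barometric formula: z = H ln(P₀/P).
P₀/P = 853.8/384.8 = 2.2188; ln(2.2188) = 0.79697.
z = 28900 × 0.79697 = 23032 m.

z ≈ 23030 m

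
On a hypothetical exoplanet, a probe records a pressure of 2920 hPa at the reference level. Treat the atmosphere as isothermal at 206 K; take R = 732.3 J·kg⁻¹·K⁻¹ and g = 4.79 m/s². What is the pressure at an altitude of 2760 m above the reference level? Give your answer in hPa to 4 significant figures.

P ≈ 2675 hPa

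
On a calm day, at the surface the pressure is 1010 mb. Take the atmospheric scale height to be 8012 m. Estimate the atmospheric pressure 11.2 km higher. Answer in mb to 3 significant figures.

Barometric formula: P = P₀ exp(−z/H).
z/H = 11200/8012.0 = 1.3979; exp(−1.3979) = 0.24712.
P = 1010 × 0.24712 = 249.59 mb.

P ≈ 250 mb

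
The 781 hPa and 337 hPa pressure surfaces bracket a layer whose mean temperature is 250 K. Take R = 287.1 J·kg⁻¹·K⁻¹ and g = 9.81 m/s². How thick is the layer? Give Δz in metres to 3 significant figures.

Hypsometric equation: Δz = (R T̄/g) ln(P₁/P₂).
R T̄/g = 287.1 × 250 / 9.81 = 7316.5 m.
ln(781/337) = ln(2.3175) = 0.84049.
Δz = 7316.5 × 0.84049 = 6149.4 m.

Δz ≈ 6150 m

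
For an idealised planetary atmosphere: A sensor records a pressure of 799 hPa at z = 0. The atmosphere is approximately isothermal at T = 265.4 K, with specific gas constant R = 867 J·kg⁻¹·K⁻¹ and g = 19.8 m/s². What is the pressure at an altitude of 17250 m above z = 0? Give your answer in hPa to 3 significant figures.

P ≈ 181 hPa

Scale height: H = RT/g = 867 × 265.4 / 19.8 = 11621 m.
Barometric formula: P = P₀ exp(−z/H).
z/H = 17250/11621 = 1.4844; exp(−1.4844) = 0.22664.
P = 799 × 0.22664 = 181.09 hPa.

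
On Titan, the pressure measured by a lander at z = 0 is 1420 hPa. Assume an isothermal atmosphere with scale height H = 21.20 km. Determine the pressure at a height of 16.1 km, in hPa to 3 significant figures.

Barometric formula: P = P₀ exp(−z/H).
z/H = 16100/21200 = 0.75943; exp(−0.75943) = 0.46793.
P = 1420 × 0.46793 = 664.46 hPa.

P ≈ 664 hPa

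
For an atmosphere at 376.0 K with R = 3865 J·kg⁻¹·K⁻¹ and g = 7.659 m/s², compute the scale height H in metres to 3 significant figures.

The scale height of an isothermal atmosphere is H = RT/g.
H = 3865 × 376.0 / 7.659 = 1453200/7.659 = 189740 m.

H ≈ 190000 m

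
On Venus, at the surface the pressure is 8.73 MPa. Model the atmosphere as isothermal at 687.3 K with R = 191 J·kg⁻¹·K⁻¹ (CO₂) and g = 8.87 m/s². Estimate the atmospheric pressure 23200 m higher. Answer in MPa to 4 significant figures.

P ≈ 1.821 MPa

Scale height: H = RT/g = 191 × 687.3 / 8.87 = 14800 m.
Barometric formula: P = P₀ exp(−z/H).
z/H = 23200/14800 = 1.5676; exp(−1.5676) = 0.20855.
P = 8.73 × 0.20855 = 1.8206 MPa.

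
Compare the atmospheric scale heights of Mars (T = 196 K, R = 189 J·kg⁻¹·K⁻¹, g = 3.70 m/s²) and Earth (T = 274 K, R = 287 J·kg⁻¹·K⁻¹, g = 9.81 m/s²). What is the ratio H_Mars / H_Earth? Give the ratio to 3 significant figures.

H = RT/g for each body.
H_Mars = 189 × 196 / 3.70 = 10012 m.
H_Earth = 287 × 274 / 9.81 = 8016.1 m.
H_Mars/H_Earth = 10012/8016.1 = 1.2490.

H_Mars/H_Earth ≈ 1.25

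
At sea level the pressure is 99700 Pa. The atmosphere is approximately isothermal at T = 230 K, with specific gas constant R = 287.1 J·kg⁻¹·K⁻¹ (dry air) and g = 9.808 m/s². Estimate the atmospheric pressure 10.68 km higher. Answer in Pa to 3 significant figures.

P ≈ 20400 Pa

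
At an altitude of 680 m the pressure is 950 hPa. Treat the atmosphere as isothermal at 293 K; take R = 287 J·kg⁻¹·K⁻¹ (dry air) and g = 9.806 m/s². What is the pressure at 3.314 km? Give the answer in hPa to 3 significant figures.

P ≈ 699 hPa

Scale height: H = RT/g = 287 × 293 / 9.806 = 8575.5 m.
Between two levels, P₂ = P₁ exp(−Δz/H) with Δz = z₂ − z₁.
Δz = 3314.0 − 680.00 = 2634.0 m; Δz/H = 2634.0/8575.5 = 0.30715.
P₂ = 950 × exp(−0.30715) = 950 × 0.73554 = 698.76 hPa.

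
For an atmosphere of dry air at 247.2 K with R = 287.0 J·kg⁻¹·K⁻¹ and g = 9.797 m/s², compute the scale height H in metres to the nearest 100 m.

H ≈ 7200 m

The scale height of an isothermal atmosphere is H = RT/g.
H = 287.0 × 247.2 / 9.797 = 70946/9.797 = 7241.6 m.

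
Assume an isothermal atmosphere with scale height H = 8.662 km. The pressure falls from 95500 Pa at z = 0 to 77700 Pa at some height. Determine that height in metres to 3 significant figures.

Invert the barometric formula: z = H ln(P₀/P).
P₀/P = 95500/77700 = 1.2291; ln(1.2291) = 0.20628.
z = 8662.0 × 0.20628 = 1786.8 m.

z ≈ 1790 m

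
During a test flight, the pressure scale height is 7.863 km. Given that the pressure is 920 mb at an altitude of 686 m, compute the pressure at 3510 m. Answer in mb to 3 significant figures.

P ≈ 642 mb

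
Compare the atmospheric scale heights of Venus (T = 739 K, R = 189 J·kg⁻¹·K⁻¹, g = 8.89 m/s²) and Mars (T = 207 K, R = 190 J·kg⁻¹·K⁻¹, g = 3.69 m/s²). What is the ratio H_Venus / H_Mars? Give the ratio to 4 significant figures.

H_Venus/H_Mars ≈ 1.474

H = RT/g for each body.
H_Venus = 189 × 739 / 8.89 = 15711 m.
H_Mars = 190 × 207 / 3.69 = 10659 m.
H_Venus/H_Mars = 15711/10659 = 1.4740.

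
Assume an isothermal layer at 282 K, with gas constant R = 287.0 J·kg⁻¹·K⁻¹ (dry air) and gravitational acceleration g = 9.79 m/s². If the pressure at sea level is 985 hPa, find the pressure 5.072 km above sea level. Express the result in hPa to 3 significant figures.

Scale height: H = RT/g = 287.0 × 282 / 9.79 = 8267.0 m.
Barometric formula: P = P₀ exp(−z/H).
z/H = 5072.0/8267.0 = 0.61352; exp(−0.61352) = 0.54144.
P = 985 × 0.54144 = 533.32 hPa.

P ≈ 533 hPa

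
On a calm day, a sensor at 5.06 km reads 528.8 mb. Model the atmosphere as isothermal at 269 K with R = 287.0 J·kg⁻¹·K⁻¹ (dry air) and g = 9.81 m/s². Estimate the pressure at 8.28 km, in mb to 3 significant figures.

P ≈ 351 mb

Scale height: H = RT/g = 287.0 × 269 / 9.81 = 7869.8 m.
Between two levels, P₂ = P₁ exp(−Δz/H) with Δz = z₂ − z₁.
Δz = 8280.0 − 5060.0 = 3220.0 m; Δz/H = 3220.0/7869.8 = 0.40916.
P₂ = 528.8 × exp(−0.40916) = 528.8 × 0.66421 = 351.23 mb.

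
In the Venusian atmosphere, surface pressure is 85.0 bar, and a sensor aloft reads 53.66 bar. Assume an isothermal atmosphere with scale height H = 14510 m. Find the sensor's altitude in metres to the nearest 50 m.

z ≈ 6650 m

Invert the barometric formula: z = H ln(P₀/P).
P₀/P = 85.0/53.66 = 1.5840; ln(1.5840) = 0.45995.
z = 14510 × 0.45995 = 6673.9 m.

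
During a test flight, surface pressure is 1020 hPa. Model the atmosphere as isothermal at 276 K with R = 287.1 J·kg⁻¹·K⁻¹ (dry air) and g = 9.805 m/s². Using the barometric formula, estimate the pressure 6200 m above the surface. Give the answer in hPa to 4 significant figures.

Scale height: H = RT/g = 287.1 × 276 / 9.805 = 8081.6 m.
Barometric formula: P = P₀ exp(−z/H).
z/H = 6200.0/8081.6 = 0.76717; exp(−0.76717) = 0.46433.
P = 1020 × 0.46433 = 473.62 hPa.

P ≈ 473.6 hPa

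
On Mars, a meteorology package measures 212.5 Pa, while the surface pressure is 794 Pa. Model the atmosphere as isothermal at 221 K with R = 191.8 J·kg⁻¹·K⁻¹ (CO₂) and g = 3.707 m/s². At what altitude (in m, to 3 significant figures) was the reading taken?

z ≈ 15100 m

Scale height: H = RT/g = 191.8 × 221 / 3.707 = 11435 m.
Invert the barometric formula: z = H ln(P₀/P).
P₀/P = 794/212.5 = 3.7365; ln(3.7365) = 1.3181.
z = 11435 × 1.3181 = 15072 m.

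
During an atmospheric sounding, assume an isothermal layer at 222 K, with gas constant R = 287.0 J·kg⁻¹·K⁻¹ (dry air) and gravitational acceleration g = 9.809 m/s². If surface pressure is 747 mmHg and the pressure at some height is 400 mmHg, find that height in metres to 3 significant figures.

Scale height: H = RT/g = 287.0 × 222 / 9.809 = 6495.5 m.
Invert the barometric formula: z = H ln(P₀/P).
P₀/P = 747/400 = 1.8675; ln(1.8675) = 0.62460.
z = 6495.5 × 0.62460 = 4057.1 m.

z ≈ 4060 m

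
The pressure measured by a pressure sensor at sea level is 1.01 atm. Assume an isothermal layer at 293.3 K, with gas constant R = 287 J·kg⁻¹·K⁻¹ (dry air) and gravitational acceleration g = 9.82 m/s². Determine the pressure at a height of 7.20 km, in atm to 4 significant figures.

P ≈ 0.4361 atm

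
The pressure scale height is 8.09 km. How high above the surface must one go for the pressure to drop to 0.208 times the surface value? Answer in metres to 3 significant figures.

z ≈ 12700 m

Set P/P₀ = exp(−z/H) = 0.208, so z = −H ln(0.208).
−ln(0.208) = 1.5702; z = 8090.0 × 1.5702 = 12703 m.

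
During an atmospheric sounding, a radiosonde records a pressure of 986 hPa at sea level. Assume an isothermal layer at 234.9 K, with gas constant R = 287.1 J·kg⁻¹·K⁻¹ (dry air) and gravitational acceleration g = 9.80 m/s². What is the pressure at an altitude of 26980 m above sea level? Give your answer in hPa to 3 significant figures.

Scale height: H = RT/g = 287.1 × 234.9 / 9.80 = 6881.6 m.
Barometric formula: P = P₀ exp(−z/H).
z/H = 26980/6881.6 = 3.9206; exp(−3.9206) = 0.019829.
P = 986 × 0.019829 = 19.551 hPa.

P ≈ 19.6 hPa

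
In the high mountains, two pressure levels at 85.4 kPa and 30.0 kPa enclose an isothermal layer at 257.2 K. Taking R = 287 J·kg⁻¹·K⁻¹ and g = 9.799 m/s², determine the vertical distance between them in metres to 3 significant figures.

Δz ≈ 7880 m

Hypsometric equation: Δz = (R T̄/g) ln(P₁/P₂).
R T̄/g = 287 × 257.2 / 9.799 = 7533.1 m.
ln(85.4/30.0) = ln(2.8467) = 1.0462.
Δz = 7533.1 × 1.0462 = 7881.1 m.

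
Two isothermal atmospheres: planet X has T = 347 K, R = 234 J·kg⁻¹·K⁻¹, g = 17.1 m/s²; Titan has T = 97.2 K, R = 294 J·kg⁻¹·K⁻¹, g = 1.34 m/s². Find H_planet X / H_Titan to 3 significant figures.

H_planet X/H_Titan ≈ 0.223

H = RT/g for each body.
H_planet X = 234 × 347 / 17.1 = 4748.4 m.
H_Titan = 294 × 97.2 / 1.34 = 21326 m.
H_planet X/H_Titan = 4748.4/21326 = 0.22266.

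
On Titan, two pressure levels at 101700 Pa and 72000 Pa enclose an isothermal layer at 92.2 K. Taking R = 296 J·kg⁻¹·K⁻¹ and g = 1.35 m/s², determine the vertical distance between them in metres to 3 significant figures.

Δz ≈ 6980 m

Hypsometric equation: Δz = (R T̄/g) ln(P₁/P₂).
R T̄/g = 296 × 92.2 / 1.35 = 20216 m.
ln(101700/72000) = ln(1.4125) = 0.34536.
Δz = 20216 × 0.34536 = 6981.8 m.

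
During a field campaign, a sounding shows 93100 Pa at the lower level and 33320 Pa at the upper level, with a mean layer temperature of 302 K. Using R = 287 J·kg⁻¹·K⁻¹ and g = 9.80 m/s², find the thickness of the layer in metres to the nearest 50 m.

Δz ≈ 9100 m

Hypsometric equation: Δz = (R T̄/g) ln(P₁/P₂).
R T̄/g = 287 × 302 / 9.80 = 8844.3 m.
ln(93100/33320) = ln(2.7941) = 1.0275.
Δz = 8844.3 × 1.0275 = 9087.5 m.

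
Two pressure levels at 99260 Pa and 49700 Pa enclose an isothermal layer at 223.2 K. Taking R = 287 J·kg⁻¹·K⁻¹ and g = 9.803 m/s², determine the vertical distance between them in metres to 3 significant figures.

Δz ≈ 4520 m

Hypsometric equation: Δz = (R T̄/g) ln(P₁/P₂).
R T̄/g = 287 × 223.2 / 9.803 = 6534.6 m.
ln(99260/49700) = ln(1.9972) = 0.69175.
Δz = 6534.6 × 0.69175 = 4520.3 m.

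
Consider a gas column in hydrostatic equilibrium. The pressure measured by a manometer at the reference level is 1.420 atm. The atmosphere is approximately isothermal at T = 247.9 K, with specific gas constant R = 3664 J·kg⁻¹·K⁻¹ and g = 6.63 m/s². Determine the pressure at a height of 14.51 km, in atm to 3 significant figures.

P ≈ 1.28 atm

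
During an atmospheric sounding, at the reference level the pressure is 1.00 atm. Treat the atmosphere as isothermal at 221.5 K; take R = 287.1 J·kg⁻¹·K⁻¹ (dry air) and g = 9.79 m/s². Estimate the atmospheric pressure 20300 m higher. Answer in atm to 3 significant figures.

P ≈ 0.0439 atm

Scale height: H = RT/g = 287.1 × 221.5 / 9.79 = 6495.7 m.
Barometric formula: P = P₀ exp(−z/H).
z/H = 20300/6495.7 = 3.1251; exp(−3.1251) = 0.043933.
P = 1.00 × 0.043933 = 0.043933 atm.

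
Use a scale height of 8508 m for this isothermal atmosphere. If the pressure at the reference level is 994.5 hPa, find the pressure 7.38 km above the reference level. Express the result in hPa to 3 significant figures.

P ≈ 418 hPa

Barometric formula: P = P₀ exp(−z/H).
z/H = 7380.0/8508.0 = 0.86742; exp(−0.86742) = 0.42003.
P = 994.5 × 0.42003 = 417.72 hPa.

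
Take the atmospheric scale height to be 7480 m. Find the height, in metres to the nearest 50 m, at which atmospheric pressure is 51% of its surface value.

Set P/P₀ = exp(−z/H) = 0.51, so z = −H ln(0.51).
−ln(0.51) = 0.67334; z = 7480.0 × 0.67334 = 5036.6 m.

z ≈ 5050 m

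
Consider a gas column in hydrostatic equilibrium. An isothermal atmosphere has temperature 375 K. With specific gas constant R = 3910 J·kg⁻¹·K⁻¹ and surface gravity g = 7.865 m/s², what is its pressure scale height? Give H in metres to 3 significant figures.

The scale height of an isothermal atmosphere is H = RT/g.
H = 3910 × 375 / 7.865 = 1466200/7.865 = 186420 m.

H ≈ 186000 m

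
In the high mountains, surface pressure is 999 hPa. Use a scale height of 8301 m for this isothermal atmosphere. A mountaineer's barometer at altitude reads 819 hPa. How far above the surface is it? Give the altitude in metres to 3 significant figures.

z ≈ 1650 m

Invert the barometric formula: z = H ln(P₀/P).
P₀/P = 999/819 = 1.2198; ln(1.2198) = 0.19869.
z = 8301.0 × 0.19869 = 1649.3 m.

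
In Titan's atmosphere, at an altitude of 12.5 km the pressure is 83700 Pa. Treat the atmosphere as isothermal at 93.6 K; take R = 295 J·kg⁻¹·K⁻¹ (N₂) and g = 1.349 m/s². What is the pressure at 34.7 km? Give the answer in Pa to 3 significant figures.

Scale height: H = RT/g = 295 × 93.6 / 1.349 = 20468 m.
Between two levels, P₂ = P₁ exp(−Δz/H) with Δz = z₂ − z₁.
Δz = 34700 − 12500 = 22200 m; Δz/H = 22200/20468 = 1.0846.
P₂ = 83700 × exp(−1.0846) = 83700 × 0.33804 = 28294 Pa.

P ≈ 28300 Pa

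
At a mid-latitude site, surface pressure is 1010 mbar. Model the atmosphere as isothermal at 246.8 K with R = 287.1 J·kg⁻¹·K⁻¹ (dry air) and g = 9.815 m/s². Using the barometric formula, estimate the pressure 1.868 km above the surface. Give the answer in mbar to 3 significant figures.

Scale height: H = RT/g = 287.1 × 246.8 / 9.815 = 7219.2 m.
Barometric formula: P = P₀ exp(−z/H).
z/H = 1868.0/7219.2 = 0.25875; exp(−0.25875) = 0.77202.
P = 1010 × 0.77202 = 779.74 mbar.

P ≈ 780 mbar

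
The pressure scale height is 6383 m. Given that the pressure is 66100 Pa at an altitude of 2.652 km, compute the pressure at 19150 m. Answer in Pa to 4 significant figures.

Between two levels, P₂ = P₁ exp(−Δz/H) with Δz = z₂ − z₁.
Δz = 19150 − 2652.0 = 16498 m; Δz/H = 16498/6383.0 = 2.5847.
P₂ = 66100 × exp(−2.5847) = 66100 × 0.075419 = 4985.2 Pa.

P ≈ 4985 Pa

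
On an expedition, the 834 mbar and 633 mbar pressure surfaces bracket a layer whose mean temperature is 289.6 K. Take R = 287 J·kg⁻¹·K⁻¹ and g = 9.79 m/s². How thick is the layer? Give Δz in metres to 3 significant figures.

Hypsometric equation: Δz = (R T̄/g) ln(P₁/P₂).
R T̄/g = 287 × 289.6 / 9.79 = 8489.8 m.
ln(834/633) = ln(1.3175) = 0.27574.
Δz = 8489.8 × 0.27574 = 2341.0 m.

Δz ≈ 2340 m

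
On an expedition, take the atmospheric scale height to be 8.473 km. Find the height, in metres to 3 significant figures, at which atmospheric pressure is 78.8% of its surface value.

z ≈ 2020 m

Set P/P₀ = exp(−z/H) = 0.788, so z = −H ln(0.788).
−ln(0.788) = 0.23826; z = 8473.0 × 0.23826 = 2018.8 m.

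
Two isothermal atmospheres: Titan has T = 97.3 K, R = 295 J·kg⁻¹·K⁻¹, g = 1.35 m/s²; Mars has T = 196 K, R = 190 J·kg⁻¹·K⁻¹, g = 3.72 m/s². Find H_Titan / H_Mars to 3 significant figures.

H_Titan/H_Mars ≈ 2.12

H = RT/g for each body.
H_Titan = 295 × 97.3 / 1.35 = 21262 m.
H_Mars = 190 × 196 / 3.72 = 10011 m.
H_Titan/H_Mars = 21262/10011 = 2.1239.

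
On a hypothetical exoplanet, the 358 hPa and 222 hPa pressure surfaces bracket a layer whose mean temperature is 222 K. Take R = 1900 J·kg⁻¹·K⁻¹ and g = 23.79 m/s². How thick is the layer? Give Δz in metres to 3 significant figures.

Δz ≈ 8470 m

Hypsometric equation: Δz = (R T̄/g) ln(P₁/P₂).
R T̄/g = 1900 × 222 / 23.79 = 17730 m.
ln(358/222) = ln(1.6126) = 0.47785.
Δz = 17730 × 0.47785 = 8472.3 m.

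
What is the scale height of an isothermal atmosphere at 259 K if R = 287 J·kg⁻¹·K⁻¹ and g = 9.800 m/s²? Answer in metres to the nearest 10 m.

H ≈ 7580 m

The scale height of an isothermal atmosphere is H = RT/g.
H = 287 × 259 / 9.800 = 74333/9.800 = 7585.0 m.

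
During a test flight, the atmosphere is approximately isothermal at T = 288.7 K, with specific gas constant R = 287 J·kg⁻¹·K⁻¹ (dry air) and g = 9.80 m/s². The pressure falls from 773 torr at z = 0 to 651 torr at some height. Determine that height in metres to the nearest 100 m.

z ≈ 1500 m

Scale height: H = RT/g = 287 × 288.7 / 9.80 = 8454.8 m.
Invert the barometric formula: z = H ln(P₀/P).
P₀/P = 773/651 = 1.1874; ln(1.1874) = 0.17177.
z = 8454.8 × 0.17177 = 1452.3 m.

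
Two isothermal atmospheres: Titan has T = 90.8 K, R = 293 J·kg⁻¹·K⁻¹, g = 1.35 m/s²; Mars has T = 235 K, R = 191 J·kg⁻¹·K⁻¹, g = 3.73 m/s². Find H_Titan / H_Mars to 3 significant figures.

H_Titan/H_Mars ≈ 1.64

H = RT/g for each body.
H_Titan = 293 × 90.8 / 1.35 = 19707 m.
H_Mars = 191 × 235 / 3.73 = 12034 m.
H_Titan/H_Mars = 19707/12034 = 1.6376.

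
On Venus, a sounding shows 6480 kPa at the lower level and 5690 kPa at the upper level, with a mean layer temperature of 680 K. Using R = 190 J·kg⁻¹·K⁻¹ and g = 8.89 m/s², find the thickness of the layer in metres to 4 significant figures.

Δz ≈ 1889 m

Hypsometric equation: Δz = (R T̄/g) ln(P₁/P₂).
R T̄/g = 190 × 680 / 8.89 = 14533 m.
ln(6480/5690) = ln(1.1388) = 0.12998.
Δz = 14533 × 0.12998 = 1889.0 m.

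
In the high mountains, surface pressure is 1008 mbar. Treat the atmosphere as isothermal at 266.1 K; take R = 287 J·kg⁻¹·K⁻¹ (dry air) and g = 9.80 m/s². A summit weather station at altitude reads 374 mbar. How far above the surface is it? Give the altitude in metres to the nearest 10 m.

Scale height: H = RT/g = 287 × 266.1 / 9.80 = 7792.9 m.
Invert the barometric formula: z = H ln(P₀/P).
P₀/P = 1008/374 = 2.6952; ln(2.6952) = 0.99147.
z = 7792.9 × 0.99147 = 7726.4 m.

z ≈ 7730 m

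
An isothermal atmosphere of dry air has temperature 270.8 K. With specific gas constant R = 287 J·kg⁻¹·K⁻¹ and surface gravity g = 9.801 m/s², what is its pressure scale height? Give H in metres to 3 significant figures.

The scale height of an isothermal atmosphere is H = RT/g.
H = 287 × 270.8 / 9.801 = 77720/9.801 = 7929.8 m.

H ≈ 7930 m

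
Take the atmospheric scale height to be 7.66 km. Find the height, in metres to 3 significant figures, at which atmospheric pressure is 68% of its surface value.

z ≈ 2950 m

Set P/P₀ = exp(−z/H) = 0.68, so z = −H ln(0.68).
−ln(0.68) = 0.38566; z = 7660.0 × 0.38566 = 2954.2 m.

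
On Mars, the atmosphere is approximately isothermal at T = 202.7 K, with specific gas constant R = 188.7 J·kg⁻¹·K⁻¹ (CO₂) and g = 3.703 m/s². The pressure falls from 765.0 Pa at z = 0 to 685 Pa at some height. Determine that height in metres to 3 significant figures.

Scale height: H = RT/g = 188.7 × 202.7 / 3.703 = 10329 m.
Invert the barometric formula: z = H ln(P₀/P).
P₀/P = 765.0/685 = 1.1168; ln(1.1168) = 0.11047.
z = 10329 × 0.11047 = 1141.0 m.

z ≈ 1140 m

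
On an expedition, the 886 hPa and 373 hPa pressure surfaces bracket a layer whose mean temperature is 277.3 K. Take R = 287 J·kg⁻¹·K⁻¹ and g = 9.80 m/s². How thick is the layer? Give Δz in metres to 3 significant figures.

Hypsometric equation: Δz = (R T̄/g) ln(P₁/P₂).
R T̄/g = 287 × 277.3 / 9.80 = 8120.9 m.
ln(886/373) = ln(2.3753) = 0.86512.
Δz = 8120.9 × 0.86512 = 7025.6 m.

Δz ≈ 7030 m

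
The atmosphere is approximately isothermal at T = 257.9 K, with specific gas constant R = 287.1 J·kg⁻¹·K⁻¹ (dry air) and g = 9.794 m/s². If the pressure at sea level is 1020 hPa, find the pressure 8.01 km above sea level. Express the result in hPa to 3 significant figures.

Scale height: H = RT/g = 287.1 × 257.9 / 9.794 = 7560.0 m.
Barometric formula: P = P₀ exp(−z/H).
z/H = 8010.0/7560.0 = 1.0595; exp(−1.0595) = 0.34663.
P = 1020 × 0.34663 = 353.56 hPa.

P ≈ 354 hPa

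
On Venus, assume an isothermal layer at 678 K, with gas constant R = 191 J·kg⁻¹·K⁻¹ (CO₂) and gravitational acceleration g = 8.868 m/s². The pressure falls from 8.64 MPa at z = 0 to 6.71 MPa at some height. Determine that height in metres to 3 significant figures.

Scale height: H = RT/g = 191 × 678 / 8.868 = 14603 m.
Invert the barometric formula: z = H ln(P₀/P).
P₀/P = 8.64/6.71 = 1.2876; ln(1.2876) = 0.25278.
z = 14603 × 0.25278 = 3691.3 m.

z ≈ 3690 m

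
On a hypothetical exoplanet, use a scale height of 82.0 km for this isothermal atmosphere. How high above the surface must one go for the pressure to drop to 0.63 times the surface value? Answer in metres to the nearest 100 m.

Set P/P₀ = exp(−z/H) = 0.63, so z = −H ln(0.63).
−ln(0.63) = 0.46204; z = 82000 × 0.46204 = 37887 m.

z ≈ 37900 m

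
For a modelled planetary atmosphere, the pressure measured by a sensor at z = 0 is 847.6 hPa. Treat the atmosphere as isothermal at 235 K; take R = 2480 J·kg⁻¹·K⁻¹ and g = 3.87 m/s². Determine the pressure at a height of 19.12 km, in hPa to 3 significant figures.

Scale height: H = RT/g = 2480 × 235 / 3.87 = 150590 m.
Barometric formula: P = P₀ exp(−z/H).
z/H = 19120/150590 = 0.12697; exp(−0.12697) = 0.88076.
P = 847.6 × 0.88076 = 746.53 hPa.

P ≈ 747 hPa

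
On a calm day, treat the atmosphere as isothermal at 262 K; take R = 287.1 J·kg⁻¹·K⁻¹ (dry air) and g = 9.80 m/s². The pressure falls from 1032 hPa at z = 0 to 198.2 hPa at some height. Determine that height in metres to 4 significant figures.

z ≈ 12660 m

Scale height: H = RT/g = 287.1 × 262 / 9.80 = 7675.5 m.
Invert the barometric formula: z = H ln(P₀/P).
P₀/P = 1032/198.2 = 5.2069; ln(5.2069) = 1.6500.
z = 7675.5 × 1.6500 = 12665 m.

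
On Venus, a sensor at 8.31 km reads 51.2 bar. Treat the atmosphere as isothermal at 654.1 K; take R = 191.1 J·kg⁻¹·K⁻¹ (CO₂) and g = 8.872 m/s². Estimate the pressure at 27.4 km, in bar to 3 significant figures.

P ≈ 13.2 bar

Scale height: H = RT/g = 191.1 × 654.1 / 8.872 = 14089 m.
Between two levels, P₂ = P₁ exp(−Δz/H) with Δz = z₂ − z₁.
Δz = 27400 − 8310.0 = 19090 m; Δz/H = 19090/14089 = 1.3550.
P₂ = 51.2 × exp(−1.3550) = 51.2 × 0.25795 = 13.207 bar.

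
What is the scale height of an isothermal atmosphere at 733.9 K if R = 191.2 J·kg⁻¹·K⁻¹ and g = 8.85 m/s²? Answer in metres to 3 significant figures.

H ≈ 15900 m

The scale height of an isothermal atmosphere is H = RT/g.
H = 191.2 × 733.9 / 8.85 = 140320/8.85 = 15855 m.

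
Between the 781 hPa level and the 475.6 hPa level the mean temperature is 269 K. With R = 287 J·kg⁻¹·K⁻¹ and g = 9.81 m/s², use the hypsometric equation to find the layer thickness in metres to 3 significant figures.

Δz ≈ 3900 m

Hypsometric equation: Δz = (R T̄/g) ln(P₁/P₂).
R T̄/g = 287 × 269 / 9.81 = 7869.8 m.
ln(781/475.6) = ln(1.6421) = 0.49598.
Δz = 7869.8 × 0.49598 = 3903.3 m.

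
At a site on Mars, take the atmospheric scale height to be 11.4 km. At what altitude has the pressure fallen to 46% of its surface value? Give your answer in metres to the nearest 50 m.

z ≈ 8850 m

Set P/P₀ = exp(−z/H) = 0.46, so z = −H ln(0.46).
−ln(0.46) = 0.77653; z = 11400 × 0.77653 = 8852.4 m.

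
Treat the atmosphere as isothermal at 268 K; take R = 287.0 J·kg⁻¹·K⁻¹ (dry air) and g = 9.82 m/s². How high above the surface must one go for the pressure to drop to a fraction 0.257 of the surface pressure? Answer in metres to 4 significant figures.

Scale height: H = RT/g = 287.0 × 268 / 9.82 = 7832.6 m.
Set P/P₀ = exp(−z/H) = 0.257, so z = −H ln(0.257).
−ln(0.257) = 1.3587; z = 7832.6 × 1.3587 = 10642 m.

z ≈ 10640 m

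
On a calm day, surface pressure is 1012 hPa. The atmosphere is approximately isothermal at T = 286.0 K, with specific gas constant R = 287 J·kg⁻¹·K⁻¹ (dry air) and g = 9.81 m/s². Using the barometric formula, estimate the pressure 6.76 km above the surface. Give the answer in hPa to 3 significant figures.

Scale height: H = RT/g = 287 × 286.0 / 9.81 = 8367.2 m.
Barometric formula: P = P₀ exp(−z/H).
z/H = 6760.0/8367.2 = 0.80792; exp(−0.80792) = 0.44578.
P = 1012 × 0.44578 = 451.13 hPa.

P ≈ 451 hPa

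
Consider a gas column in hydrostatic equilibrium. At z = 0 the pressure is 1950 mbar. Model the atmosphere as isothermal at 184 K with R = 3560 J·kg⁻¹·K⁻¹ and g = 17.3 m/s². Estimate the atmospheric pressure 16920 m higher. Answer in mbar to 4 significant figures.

P ≈ 1247 mbar

Scale height: H = RT/g = 3560 × 184 / 17.3 = 37864 m.
Barometric formula: P = P₀ exp(−z/H).
z/H = 16920/37864 = 0.44686; exp(−0.44686) = 0.63963.
P = 1950 × 0.63963 = 1247.3 mbar.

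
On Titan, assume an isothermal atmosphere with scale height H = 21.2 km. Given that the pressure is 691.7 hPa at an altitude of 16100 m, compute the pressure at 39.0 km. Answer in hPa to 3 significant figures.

P ≈ 235 hPa

Between two levels, P₂ = P₁ exp(−Δz/H) with Δz = z₂ − z₁.
Δz = 39000 − 16100 = 22900 m; Δz/H = 22900/21200 = 1.0802.
P₂ = 691.7 × exp(−1.0802) = 691.7 × 0.33953 = 234.85 hPa.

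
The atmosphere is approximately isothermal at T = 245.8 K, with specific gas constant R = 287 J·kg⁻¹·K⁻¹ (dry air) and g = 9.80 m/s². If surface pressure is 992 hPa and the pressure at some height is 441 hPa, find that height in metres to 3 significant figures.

Scale height: H = RT/g = 287 × 245.8 / 9.80 = 7198.4 m.
Invert the barometric formula: z = H ln(P₀/P).
P₀/P = 992/441 = 2.2494; ln(2.2494) = 0.81066.
z = 7198.4 × 0.81066 = 5835.5 m.

z ≈ 5840 m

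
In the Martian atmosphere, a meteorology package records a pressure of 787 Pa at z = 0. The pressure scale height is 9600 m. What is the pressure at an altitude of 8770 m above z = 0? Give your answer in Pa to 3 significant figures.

P ≈ 316 Pa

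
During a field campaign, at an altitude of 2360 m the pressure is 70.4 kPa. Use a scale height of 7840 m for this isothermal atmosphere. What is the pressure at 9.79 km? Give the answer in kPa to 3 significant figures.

P ≈ 27.3 kPa

Between two levels, P₂ = P₁ exp(−Δz/H) with Δz = z₂ − z₁.
Δz = 9790.0 − 2360.0 = 7430.0 m; Δz/H = 7430.0/7840.0 = 0.94770.
P₂ = 70.4 × exp(−0.94770) = 70.4 × 0.38763 = 27.289 kPa.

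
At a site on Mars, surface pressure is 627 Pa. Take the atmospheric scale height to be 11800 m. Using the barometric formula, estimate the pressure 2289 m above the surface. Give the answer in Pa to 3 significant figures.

P ≈ 516 Pa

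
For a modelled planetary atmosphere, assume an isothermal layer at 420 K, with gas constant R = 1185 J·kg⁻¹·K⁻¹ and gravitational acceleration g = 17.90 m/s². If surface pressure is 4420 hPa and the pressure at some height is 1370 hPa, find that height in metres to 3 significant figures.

z ≈ 32600 m

Scale height: H = RT/g = 1185 × 420 / 17.90 = 27804 m.
Invert the barometric formula: z = H ln(P₀/P).
P₀/P = 4420/1370 = 3.2263; ln(3.2263) = 1.1713.
z = 27804 × 1.1713 = 32567 m.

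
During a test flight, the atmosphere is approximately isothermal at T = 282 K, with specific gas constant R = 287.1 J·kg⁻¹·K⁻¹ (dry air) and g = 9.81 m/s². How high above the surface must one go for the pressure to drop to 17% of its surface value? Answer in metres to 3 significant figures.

Scale height: H = RT/g = 287.1 × 282 / 9.81 = 8253.0 m.
Set P/P₀ = exp(−z/H) = 0.17, so z = −H ln(0.17).
−ln(0.17) = 1.7720; z = 8253.0 × 1.7720 = 14624 m.

z ≈ 14600 m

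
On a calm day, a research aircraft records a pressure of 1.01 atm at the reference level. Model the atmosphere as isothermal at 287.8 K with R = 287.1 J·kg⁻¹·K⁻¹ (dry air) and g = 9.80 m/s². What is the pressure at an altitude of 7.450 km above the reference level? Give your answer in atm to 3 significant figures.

Scale height: H = RT/g = 287.1 × 287.8 / 9.80 = 8431.4 m.
Barometric formula: P = P₀ exp(−z/H).
z/H = 7450.0/8431.4 = 0.88360; exp(−0.88360) = 0.41329.
P = 1.01 × 0.41329 = 0.41742 atm.

P ≈ 0.417 atm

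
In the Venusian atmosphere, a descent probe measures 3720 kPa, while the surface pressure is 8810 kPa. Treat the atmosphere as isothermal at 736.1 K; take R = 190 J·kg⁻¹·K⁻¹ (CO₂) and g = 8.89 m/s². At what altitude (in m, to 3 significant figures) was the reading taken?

Scale height: H = RT/g = 190 × 736.1 / 8.89 = 15732 m.
Invert the barometric formula: z = H ln(P₀/P).
P₀/P = 8810/3720 = 2.3683; ln(2.3683) = 0.86217.
z = 15732 × 0.86217 = 13564 m.

z ≈ 13600 m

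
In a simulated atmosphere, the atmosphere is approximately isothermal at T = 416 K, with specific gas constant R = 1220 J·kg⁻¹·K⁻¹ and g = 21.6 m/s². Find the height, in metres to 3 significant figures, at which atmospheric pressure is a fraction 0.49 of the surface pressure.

z ≈ 16800 m

Scale height: H = RT/g = 1220 × 416 / 21.6 = 23496 m.
Set P/P₀ = exp(−z/H) = 0.49, so z = −H ln(0.49).
−ln(0.49) = 0.71335; z = 23496 × 0.71335 = 16761 m.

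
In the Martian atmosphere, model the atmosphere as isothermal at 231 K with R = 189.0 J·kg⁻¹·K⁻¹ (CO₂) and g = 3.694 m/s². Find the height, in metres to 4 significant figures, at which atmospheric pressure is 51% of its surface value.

Scale height: H = RT/g = 189.0 × 231 / 3.694 = 11819 m.
Set P/P₀ = exp(−z/H) = 0.51, so z = −H ln(0.51).
−ln(0.51) = 0.67334; z = 11819 × 0.67334 = 7958.2 m.

z ≈ 7958 m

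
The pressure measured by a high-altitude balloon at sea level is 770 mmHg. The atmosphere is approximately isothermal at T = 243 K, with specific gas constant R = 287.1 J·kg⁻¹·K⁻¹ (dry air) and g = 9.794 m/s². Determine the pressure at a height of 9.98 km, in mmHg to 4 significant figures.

P ≈ 189.7 mmHg

Scale height: H = RT/g = 287.1 × 243 / 9.794 = 7123.3 m.
Barometric formula: P = P₀ exp(−z/H).
z/H = 9980.0/7123.3 = 1.4010; exp(−1.4010) = 0.24635.
P = 770 × 0.24635 = 189.69 mmHg.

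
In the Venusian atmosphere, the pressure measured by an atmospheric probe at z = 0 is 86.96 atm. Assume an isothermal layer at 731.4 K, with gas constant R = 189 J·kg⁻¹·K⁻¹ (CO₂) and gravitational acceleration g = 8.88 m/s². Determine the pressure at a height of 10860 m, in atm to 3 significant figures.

P ≈ 43.3 atm

Scale height: H = RT/g = 189 × 731.4 / 8.88 = 15567 m.
Barometric formula: P = P₀ exp(−z/H).
z/H = 10860/15567 = 0.69763; exp(−0.69763) = 0.49776.
P = 86.96 × 0.49776 = 43.285 atm.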